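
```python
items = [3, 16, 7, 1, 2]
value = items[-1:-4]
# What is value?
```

items has length 5. The slice items[-1:-4] resolves to an empty index range, so the result is [].

[]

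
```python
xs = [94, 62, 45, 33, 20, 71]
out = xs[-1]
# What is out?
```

xs has length 6. Negative index -1 maps to positive index 6 + (-1) = 5. xs[5] = 71.

71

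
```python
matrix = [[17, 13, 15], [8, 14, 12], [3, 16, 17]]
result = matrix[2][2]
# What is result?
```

matrix[2] = [3, 16, 17]. Taking column 2 of that row yields 17.

17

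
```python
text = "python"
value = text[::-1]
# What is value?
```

text has length 6. The slice text[::-1] selects indices [5, 4, 3, 2, 1, 0] (5->'n', 4->'o', 3->'h', 2->'t', 1->'y', 0->'p'), giving 'nohtyp'.

'nohtyp'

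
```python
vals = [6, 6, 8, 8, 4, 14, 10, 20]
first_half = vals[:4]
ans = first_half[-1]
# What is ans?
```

vals has length 8. The slice vals[:4] selects indices [0, 1, 2, 3] (0->6, 1->6, 2->8, 3->8), giving [6, 6, 8, 8]. So first_half = [6, 6, 8, 8]. Then first_half[-1] = 8.

8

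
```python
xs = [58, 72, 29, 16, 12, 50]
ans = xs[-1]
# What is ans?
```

xs has length 6. Negative index -1 maps to positive index 6 + (-1) = 5. xs[5] = 50.

50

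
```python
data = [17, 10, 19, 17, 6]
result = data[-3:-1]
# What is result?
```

data has length 5. The slice data[-3:-1] selects indices [2, 3] (2->19, 3->17), giving [19, 17].

[19, 17]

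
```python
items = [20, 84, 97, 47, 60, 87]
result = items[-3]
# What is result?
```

items has length 6. Negative index -3 maps to positive index 6 + (-3) = 3. items[3] = 47.

47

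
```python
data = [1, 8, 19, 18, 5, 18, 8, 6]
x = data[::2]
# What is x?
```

data has length 8. The slice data[::2] selects indices [0, 2, 4, 6] (0->1, 2->19, 4->5, 6->8), giving [1, 19, 5, 8].

[1, 19, 5, 8]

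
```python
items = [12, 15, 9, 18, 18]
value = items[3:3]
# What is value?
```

items has length 5. The slice items[3:3] resolves to an empty index range, so the result is [].

[]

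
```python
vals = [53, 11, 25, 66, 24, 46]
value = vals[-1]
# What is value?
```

vals has length 6. Negative index -1 maps to positive index 6 + (-1) = 5. vals[5] = 46.

46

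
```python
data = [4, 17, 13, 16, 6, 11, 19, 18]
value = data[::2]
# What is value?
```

data has length 8. The slice data[::2] selects indices [0, 2, 4, 6] (0->4, 2->13, 4->6, 6->19), giving [4, 13, 6, 19].

[4, 13, 6, 19]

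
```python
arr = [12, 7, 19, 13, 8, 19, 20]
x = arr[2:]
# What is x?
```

arr has length 7. The slice arr[2:] selects indices [2, 3, 4, 5, 6] (2->19, 3->13, 4->8, 5->19, 6->20), giving [19, 13, 8, 19, 20].

[19, 13, 8, 19, 20]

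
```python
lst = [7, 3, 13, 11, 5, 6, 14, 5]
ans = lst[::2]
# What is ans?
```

lst has length 8. The slice lst[::2] selects indices [0, 2, 4, 6] (0->7, 2->13, 4->5, 6->14), giving [7, 13, 5, 14].

[7, 13, 5, 14]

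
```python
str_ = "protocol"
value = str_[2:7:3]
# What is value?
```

str_ has length 8. The slice str_[2:7:3] selects indices [2, 5] (2->'o', 5->'c'), giving 'oc'.

'oc'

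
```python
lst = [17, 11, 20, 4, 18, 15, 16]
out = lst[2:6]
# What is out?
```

lst has length 7. The slice lst[2:6] selects indices [2, 3, 4, 5] (2->20, 3->4, 4->18, 5->15), giving [20, 4, 18, 15].

[20, 4, 18, 15]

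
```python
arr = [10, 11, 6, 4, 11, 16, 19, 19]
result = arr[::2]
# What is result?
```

arr has length 8. The slice arr[::2] selects indices [0, 2, 4, 6] (0->10, 2->6, 4->11, 6->19), giving [10, 6, 11, 19].

[10, 6, 11, 19]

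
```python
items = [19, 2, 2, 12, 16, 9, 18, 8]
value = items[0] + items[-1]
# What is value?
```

items has length 8. items[0] = 19.
items has length 8. Negative index -1 maps to positive index 8 + (-1) = 7. items[7] = 8.
Sum: 19 + 8 = 27.

27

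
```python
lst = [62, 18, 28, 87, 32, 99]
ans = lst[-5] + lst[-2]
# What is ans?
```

lst has length 6. Negative index -5 maps to positive index 6 + (-5) = 1. lst[1] = 18.
lst has length 6. Negative index -2 maps to positive index 6 + (-2) = 4. lst[4] = 32.
Sum: 18 + 32 = 50.

50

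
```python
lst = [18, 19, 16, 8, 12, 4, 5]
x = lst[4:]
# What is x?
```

lst has length 7. The slice lst[4:] selects indices [4, 5, 6] (4->12, 5->4, 6->5), giving [12, 4, 5].

[12, 4, 5]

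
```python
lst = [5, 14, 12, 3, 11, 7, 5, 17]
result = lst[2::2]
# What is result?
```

lst has length 8. The slice lst[2::2] selects indices [2, 4, 6] (2->12, 4->11, 6->5), giving [12, 11, 5].

[12, 11, 5]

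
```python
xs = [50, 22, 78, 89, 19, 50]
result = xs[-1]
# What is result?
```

xs has length 6. Negative index -1 maps to positive index 6 + (-1) = 5. xs[5] = 50.

50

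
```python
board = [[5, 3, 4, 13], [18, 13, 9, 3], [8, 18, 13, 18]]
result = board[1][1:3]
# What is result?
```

board[1] = [18, 13, 9, 3]. board[1] has length 4. The slice board[1][1:3] selects indices [1, 2] (1->13, 2->9), giving [13, 9].

[13, 9]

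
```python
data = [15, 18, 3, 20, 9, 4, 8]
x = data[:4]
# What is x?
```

data has length 7. The slice data[:4] selects indices [0, 1, 2, 3] (0->15, 1->18, 2->3, 3->20), giving [15, 18, 3, 20].

[15, 18, 3, 20]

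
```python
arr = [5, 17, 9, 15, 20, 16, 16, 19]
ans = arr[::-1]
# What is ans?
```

arr has length 8. The slice arr[::-1] selects indices [7, 6, 5, 4, 3, 2, 1, 0] (7->19, 6->16, 5->16, 4->20, 3->15, 2->9, 1->17, 0->5), giving [19, 16, 16, 20, 15, 9, 17, 5].

[19, 16, 16, 20, 15, 9, 17, 5]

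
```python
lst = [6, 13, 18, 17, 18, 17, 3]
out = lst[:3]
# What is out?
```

lst has length 7. The slice lst[:3] selects indices [0, 1, 2] (0->6, 1->13, 2->18), giving [6, 13, 18].

[6, 13, 18]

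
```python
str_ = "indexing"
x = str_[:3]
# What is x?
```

str_ has length 8. The slice str_[:3] selects indices [0, 1, 2] (0->'i', 1->'n', 2->'d'), giving 'ind'.

'ind'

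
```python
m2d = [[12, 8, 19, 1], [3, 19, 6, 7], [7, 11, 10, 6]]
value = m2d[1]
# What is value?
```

m2d has 3 rows. Row 1 is [3, 19, 6, 7].

[3, 19, 6, 7]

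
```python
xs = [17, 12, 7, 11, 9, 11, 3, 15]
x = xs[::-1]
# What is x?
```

xs has length 8. The slice xs[::-1] selects indices [7, 6, 5, 4, 3, 2, 1, 0] (7->15, 6->3, 5->11, 4->9, 3->11, 2->7, 1->12, 0->17), giving [15, 3, 11, 9, 11, 7, 12, 17].

[15, 3, 11, 9, 11, 7, 12, 17]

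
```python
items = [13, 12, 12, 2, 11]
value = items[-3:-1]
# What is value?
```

items has length 5. The slice items[-3:-1] selects indices [2, 3] (2->12, 3->2), giving [12, 2].

[12, 2]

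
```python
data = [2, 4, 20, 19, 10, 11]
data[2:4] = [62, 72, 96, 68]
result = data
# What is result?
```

data starts as [2, 4, 20, 19, 10, 11] (length 6). The slice data[2:4] covers indices [2, 3] with values [20, 19]. Replacing that slice with [62, 72, 96, 68] (different length) produces [2, 4, 62, 72, 96, 68, 10, 11].

[2, 4, 62, 72, 96, 68, 10, 11]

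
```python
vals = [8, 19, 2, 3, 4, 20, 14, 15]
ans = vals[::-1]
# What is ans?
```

vals has length 8. The slice vals[::-1] selects indices [7, 6, 5, 4, 3, 2, 1, 0] (7->15, 6->14, 5->20, 4->4, 3->3, 2->2, 1->19, 0->8), giving [15, 14, 20, 4, 3, 2, 19, 8].

[15, 14, 20, 4, 3, 2, 19, 8]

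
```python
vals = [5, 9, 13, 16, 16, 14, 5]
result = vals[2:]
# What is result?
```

vals has length 7. The slice vals[2:] selects indices [2, 3, 4, 5, 6] (2->13, 3->16, 4->16, 5->14, 6->5), giving [13, 16, 16, 14, 5].

[13, 16, 16, 14, 5]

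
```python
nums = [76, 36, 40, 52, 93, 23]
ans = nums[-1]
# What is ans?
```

nums has length 6. Negative index -1 maps to positive index 6 + (-1) = 5. nums[5] = 23.

23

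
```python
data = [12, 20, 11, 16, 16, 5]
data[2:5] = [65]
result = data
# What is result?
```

data starts as [12, 20, 11, 16, 16, 5] (length 6). The slice data[2:5] covers indices [2, 3, 4] with values [11, 16, 16]. Replacing that slice with [65] (different length) produces [12, 20, 65, 5].

[12, 20, 65, 5]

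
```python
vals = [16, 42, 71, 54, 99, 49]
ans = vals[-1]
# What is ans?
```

vals has length 6. Negative index -1 maps to positive index 6 + (-1) = 5. vals[5] = 49.

49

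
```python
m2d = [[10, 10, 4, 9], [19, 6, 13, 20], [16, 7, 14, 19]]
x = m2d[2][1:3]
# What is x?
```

m2d[2] = [16, 7, 14, 19]. m2d[2] has length 4. The slice m2d[2][1:3] selects indices [1, 2] (1->7, 2->14), giving [7, 14].

[7, 14]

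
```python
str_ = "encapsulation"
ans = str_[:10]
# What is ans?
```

str_ has length 13. The slice str_[:10] selects indices [0, 1, 2, 3, 4, 5, 6, 7, 8, 9] (0->'e', 1->'n', 2->'c', 3->'a', 4->'p', 5->'s', 6->'u', 7->'l', 8->'a', 9->'t'), giving 'encapsulat'.

'encapsulat'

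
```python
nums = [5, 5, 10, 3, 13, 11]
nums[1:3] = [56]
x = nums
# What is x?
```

nums starts as [5, 5, 10, 3, 13, 11] (length 6). The slice nums[1:3] covers indices [1, 2] with values [5, 10]. Replacing that slice with [56] (different length) produces [5, 56, 3, 13, 11].

[5, 56, 3, 13, 11]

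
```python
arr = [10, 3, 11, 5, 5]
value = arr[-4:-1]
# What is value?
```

arr has length 5. The slice arr[-4:-1] selects indices [1, 2, 3] (1->3, 2->11, 3->5), giving [3, 11, 5].

[3, 11, 5]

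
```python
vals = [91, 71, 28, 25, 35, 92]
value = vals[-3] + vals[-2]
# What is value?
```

vals has length 6. Negative index -3 maps to positive index 6 + (-3) = 3. vals[3] = 25.
vals has length 6. Negative index -2 maps to positive index 6 + (-2) = 4. vals[4] = 35.
Sum: 25 + 35 = 60.

60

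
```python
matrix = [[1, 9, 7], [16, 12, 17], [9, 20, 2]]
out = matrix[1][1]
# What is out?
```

matrix[1] = [16, 12, 17]. Taking column 1 of that row yields 12.

12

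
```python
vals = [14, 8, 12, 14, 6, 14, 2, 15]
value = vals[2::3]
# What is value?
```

vals has length 8. The slice vals[2::3] selects indices [2, 5] (2->12, 5->14), giving [12, 14].

[12, 14]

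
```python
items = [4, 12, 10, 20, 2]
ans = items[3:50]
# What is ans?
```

items has length 5. The slice items[3:50] selects indices [3, 4] (3->20, 4->2), giving [20, 2].

[20, 2]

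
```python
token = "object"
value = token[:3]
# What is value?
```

token has length 6. The slice token[:3] selects indices [0, 1, 2] (0->'o', 1->'b', 2->'j'), giving 'obj'.

'obj'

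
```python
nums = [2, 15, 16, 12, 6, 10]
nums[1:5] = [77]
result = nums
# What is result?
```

nums starts as [2, 15, 16, 12, 6, 10] (length 6). The slice nums[1:5] covers indices [1, 2, 3, 4] with values [15, 16, 12, 6]. Replacing that slice with [77] (different length) produces [2, 77, 10].

[2, 77, 10]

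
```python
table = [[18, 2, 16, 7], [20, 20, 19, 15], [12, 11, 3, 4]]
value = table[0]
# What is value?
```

table has 3 rows. Row 0 is [18, 2, 16, 7].

[18, 2, 16, 7]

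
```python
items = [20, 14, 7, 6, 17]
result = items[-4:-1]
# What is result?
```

items has length 5. The slice items[-4:-1] selects indices [1, 2, 3] (1->14, 2->7, 3->6), giving [14, 7, 6].

[14, 7, 6]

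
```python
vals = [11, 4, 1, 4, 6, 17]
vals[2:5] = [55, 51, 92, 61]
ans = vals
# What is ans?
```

vals starts as [11, 4, 1, 4, 6, 17] (length 6). The slice vals[2:5] covers indices [2, 3, 4] with values [1, 4, 6]. Replacing that slice with [55, 51, 92, 61] (different length) produces [11, 4, 55, 51, 92, 61, 17].

[11, 4, 55, 51, 92, 61, 17]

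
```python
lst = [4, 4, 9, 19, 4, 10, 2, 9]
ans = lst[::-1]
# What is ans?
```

lst has length 8. The slice lst[::-1] selects indices [7, 6, 5, 4, 3, 2, 1, 0] (7->9, 6->2, 5->10, 4->4, 3->19, 2->9, 1->4, 0->4), giving [9, 2, 10, 4, 19, 9, 4, 4].

[9, 2, 10, 4, 19, 9, 4, 4]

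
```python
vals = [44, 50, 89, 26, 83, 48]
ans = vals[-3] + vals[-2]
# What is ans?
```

vals has length 6. Negative index -3 maps to positive index 6 + (-3) = 3. vals[3] = 26.
vals has length 6. Negative index -2 maps to positive index 6 + (-2) = 4. vals[4] = 83.
Sum: 26 + 83 = 109.

109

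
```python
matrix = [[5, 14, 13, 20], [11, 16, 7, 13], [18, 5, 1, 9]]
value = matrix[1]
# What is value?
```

matrix has 3 rows. Row 1 is [11, 16, 7, 13].

[11, 16, 7, 13]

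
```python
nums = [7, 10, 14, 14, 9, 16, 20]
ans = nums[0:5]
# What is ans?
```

nums has length 7. The slice nums[0:5] selects indices [0, 1, 2, 3, 4] (0->7, 1->10, 2->14, 3->14, 4->9), giving [7, 10, 14, 14, 9].

[7, 10, 14, 14, 9]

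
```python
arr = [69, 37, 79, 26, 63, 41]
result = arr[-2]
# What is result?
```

arr has length 6. Negative index -2 maps to positive index 6 + (-2) = 4. arr[4] = 63.

63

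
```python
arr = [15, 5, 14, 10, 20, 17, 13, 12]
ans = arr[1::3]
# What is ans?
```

arr has length 8. The slice arr[1::3] selects indices [1, 4, 7] (1->5, 4->20, 7->12), giving [5, 20, 12].

[5, 20, 12]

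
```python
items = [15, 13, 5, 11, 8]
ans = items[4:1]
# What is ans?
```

items has length 5. The slice items[4:1] resolves to an empty index range, so the result is [].

[]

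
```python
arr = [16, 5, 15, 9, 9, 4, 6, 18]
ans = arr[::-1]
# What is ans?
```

arr has length 8. The slice arr[::-1] selects indices [7, 6, 5, 4, 3, 2, 1, 0] (7->18, 6->6, 5->4, 4->9, 3->9, 2->15, 1->5, 0->16), giving [18, 6, 4, 9, 9, 15, 5, 16].

[18, 6, 4, 9, 9, 15, 5, 16]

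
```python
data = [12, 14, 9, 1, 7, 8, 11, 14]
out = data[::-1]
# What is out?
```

data has length 8. The slice data[::-1] selects indices [7, 6, 5, 4, 3, 2, 1, 0] (7->14, 6->11, 5->8, 4->7, 3->1, 2->9, 1->14, 0->12), giving [14, 11, 8, 7, 1, 9, 14, 12].

[14, 11, 8, 7, 1, 9, 14, 12]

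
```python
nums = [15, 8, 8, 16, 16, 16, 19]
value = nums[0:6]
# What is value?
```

nums has length 7. The slice nums[0:6] selects indices [0, 1, 2, 3, 4, 5] (0->15, 1->8, 2->8, 3->16, 4->16, 5->16), giving [15, 8, 8, 16, 16, 16].

[15, 8, 8, 16, 16, 16]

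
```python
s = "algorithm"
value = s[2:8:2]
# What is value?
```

s has length 9. The slice s[2:8:2] selects indices [2, 4, 6] (2->'g', 4->'r', 6->'t'), giving 'grt'.

'grt'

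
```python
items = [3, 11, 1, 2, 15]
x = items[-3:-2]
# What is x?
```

items has length 5. The slice items[-3:-2] selects indices [2] (2->1), giving [1].

[1]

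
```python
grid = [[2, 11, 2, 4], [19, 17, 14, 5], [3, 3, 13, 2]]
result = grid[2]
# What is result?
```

grid has 3 rows. Row 2 is [3, 3, 13, 2].

[3, 3, 13, 2]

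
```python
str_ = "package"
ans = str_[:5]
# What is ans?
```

str_ has length 7. The slice str_[:5] selects indices [0, 1, 2, 3, 4] (0->'p', 1->'a', 2->'c', 3->'k', 4->'a'), giving 'packa'.

'packa'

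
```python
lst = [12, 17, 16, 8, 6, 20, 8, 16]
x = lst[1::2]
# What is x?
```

lst has length 8. The slice lst[1::2] selects indices [1, 3, 5, 7] (1->17, 3->8, 5->20, 7->16), giving [17, 8, 20, 16].

[17, 8, 20, 16]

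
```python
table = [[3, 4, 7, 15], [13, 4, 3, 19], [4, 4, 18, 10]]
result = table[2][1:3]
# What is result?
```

table[2] = [4, 4, 18, 10]. table[2] has length 4. The slice table[2][1:3] selects indices [1, 2] (1->4, 2->18), giving [4, 18].

[4, 18]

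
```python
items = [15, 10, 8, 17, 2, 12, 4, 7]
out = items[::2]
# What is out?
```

items has length 8. The slice items[::2] selects indices [0, 2, 4, 6] (0->15, 2->8, 4->2, 6->4), giving [15, 8, 2, 4].

[15, 8, 2, 4]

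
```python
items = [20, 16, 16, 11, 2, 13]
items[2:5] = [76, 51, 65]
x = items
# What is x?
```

items starts as [20, 16, 16, 11, 2, 13] (length 6). The slice items[2:5] covers indices [2, 3, 4] with values [16, 11, 2]. Replacing that slice with [76, 51, 65] (same length) produces [20, 16, 76, 51, 65, 13].

[20, 16, 76, 51, 65, 13]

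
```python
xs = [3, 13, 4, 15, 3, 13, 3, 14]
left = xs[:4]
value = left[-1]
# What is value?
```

xs has length 8. The slice xs[:4] selects indices [0, 1, 2, 3] (0->3, 1->13, 2->4, 3->15), giving [3, 13, 4, 15]. So left = [3, 13, 4, 15]. Then left[-1] = 15.

15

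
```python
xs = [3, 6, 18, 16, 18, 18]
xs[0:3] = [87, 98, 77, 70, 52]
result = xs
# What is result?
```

xs starts as [3, 6, 18, 16, 18, 18] (length 6). The slice xs[0:3] covers indices [0, 1, 2] with values [3, 6, 18]. Replacing that slice with [87, 98, 77, 70, 52] (different length) produces [87, 98, 77, 70, 52, 16, 18, 18].

[87, 98, 77, 70, 52, 16, 18, 18]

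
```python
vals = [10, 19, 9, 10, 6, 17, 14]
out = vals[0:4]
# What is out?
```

vals has length 7. The slice vals[0:4] selects indices [0, 1, 2, 3] (0->10, 1->19, 2->9, 3->10), giving [10, 19, 9, 10].

[10, 19, 9, 10]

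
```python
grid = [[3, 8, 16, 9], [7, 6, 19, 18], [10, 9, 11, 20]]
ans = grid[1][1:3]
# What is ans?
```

grid[1] = [7, 6, 19, 18]. grid[1] has length 4. The slice grid[1][1:3] selects indices [1, 2] (1->6, 2->19), giving [6, 19].

[6, 19]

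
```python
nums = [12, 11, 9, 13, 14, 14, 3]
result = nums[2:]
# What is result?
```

nums has length 7. The slice nums[2:] selects indices [2, 3, 4, 5, 6] (2->9, 3->13, 4->14, 5->14, 6->3), giving [9, 13, 14, 14, 3].

[9, 13, 14, 14, 3]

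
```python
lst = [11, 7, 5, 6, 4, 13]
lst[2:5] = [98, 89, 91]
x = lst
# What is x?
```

lst starts as [11, 7, 5, 6, 4, 13] (length 6). The slice lst[2:5] covers indices [2, 3, 4] with values [5, 6, 4]. Replacing that slice with [98, 89, 91] (same length) produces [11, 7, 98, 89, 91, 13].

[11, 7, 98, 89, 91, 13]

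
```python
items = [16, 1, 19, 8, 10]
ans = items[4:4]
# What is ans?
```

items has length 5. The slice items[4:4] resolves to an empty index range, so the result is [].

[]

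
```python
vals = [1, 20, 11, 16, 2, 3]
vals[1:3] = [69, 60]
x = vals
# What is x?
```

vals starts as [1, 20, 11, 16, 2, 3] (length 6). The slice vals[1:3] covers indices [1, 2] with values [20, 11]. Replacing that slice with [69, 60] (same length) produces [1, 69, 60, 16, 2, 3].

[1, 69, 60, 16, 2, 3]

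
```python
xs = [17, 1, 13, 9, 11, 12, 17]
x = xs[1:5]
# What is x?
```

xs has length 7. The slice xs[1:5] selects indices [1, 2, 3, 4] (1->1, 2->13, 3->9, 4->11), giving [1, 13, 9, 11].

[1, 13, 9, 11]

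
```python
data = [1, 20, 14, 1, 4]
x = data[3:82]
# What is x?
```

data has length 5. The slice data[3:82] selects indices [3, 4] (3->1, 4->4), giving [1, 4].

[1, 4]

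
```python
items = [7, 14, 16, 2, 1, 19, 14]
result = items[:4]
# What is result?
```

items has length 7. The slice items[:4] selects indices [0, 1, 2, 3] (0->7, 1->14, 2->16, 3->2), giving [7, 14, 16, 2].

[7, 14, 16, 2]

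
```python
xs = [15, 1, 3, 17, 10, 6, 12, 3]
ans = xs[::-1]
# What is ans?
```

xs has length 8. The slice xs[::-1] selects indices [7, 6, 5, 4, 3, 2, 1, 0] (7->3, 6->12, 5->6, 4->10, 3->17, 2->3, 1->1, 0->15), giving [3, 12, 6, 10, 17, 3, 1, 15].

[3, 12, 6, 10, 17, 3, 1, 15]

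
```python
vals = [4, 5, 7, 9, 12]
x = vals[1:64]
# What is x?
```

vals has length 5. The slice vals[1:64] selects indices [1, 2, 3, 4] (1->5, 2->7, 3->9, 4->12), giving [5, 7, 9, 12].

[5, 7, 9, 12]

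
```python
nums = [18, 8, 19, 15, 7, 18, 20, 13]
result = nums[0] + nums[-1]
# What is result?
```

nums has length 8. nums[0] = 18.
nums has length 8. Negative index -1 maps to positive index 8 + (-1) = 7. nums[7] = 13.
Sum: 18 + 13 = 31.

31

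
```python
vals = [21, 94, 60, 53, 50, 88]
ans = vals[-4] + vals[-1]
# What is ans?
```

vals has length 6. Negative index -4 maps to positive index 6 + (-4) = 2. vals[2] = 60.
vals has length 6. Negative index -1 maps to positive index 6 + (-1) = 5. vals[5] = 88.
Sum: 60 + 88 = 148.

148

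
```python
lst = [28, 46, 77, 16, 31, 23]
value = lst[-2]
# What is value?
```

lst has length 6. Negative index -2 maps to positive index 6 + (-2) = 4. lst[4] = 31.

31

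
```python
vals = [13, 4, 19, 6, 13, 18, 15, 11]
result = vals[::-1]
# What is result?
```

vals has length 8. The slice vals[::-1] selects indices [7, 6, 5, 4, 3, 2, 1, 0] (7->11, 6->15, 5->18, 4->13, 3->6, 2->19, 1->4, 0->13), giving [11, 15, 18, 13, 6, 19, 4, 13].

[11, 15, 18, 13, 6, 19, 4, 13]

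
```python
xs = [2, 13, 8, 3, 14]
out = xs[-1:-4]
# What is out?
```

xs has length 5. The slice xs[-1:-4] resolves to an empty index range, so the result is [].

[]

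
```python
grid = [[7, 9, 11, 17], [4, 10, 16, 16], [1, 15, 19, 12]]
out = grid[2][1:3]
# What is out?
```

grid[2] = [1, 15, 19, 12]. grid[2] has length 4. The slice grid[2][1:3] selects indices [1, 2] (1->15, 2->19), giving [15, 19].

[15, 19]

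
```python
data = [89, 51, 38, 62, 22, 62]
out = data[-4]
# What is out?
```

data has length 6. Negative index -4 maps to positive index 6 + (-4) = 2. data[2] = 38.

38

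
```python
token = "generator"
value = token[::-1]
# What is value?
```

token has length 9. The slice token[::-1] selects indices [8, 7, 6, 5, 4, 3, 2, 1, 0] (8->'r', 7->'o', 6->'t', 5->'a', 4->'r', 3->'e', 2->'n', 1->'e', 0->'g'), giving 'rotareneg'.

'rotareneg'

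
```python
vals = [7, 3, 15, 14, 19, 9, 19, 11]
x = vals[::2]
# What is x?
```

vals has length 8. The slice vals[::2] selects indices [0, 2, 4, 6] (0->7, 2->15, 4->19, 6->19), giving [7, 15, 19, 19].

[7, 15, 19, 19]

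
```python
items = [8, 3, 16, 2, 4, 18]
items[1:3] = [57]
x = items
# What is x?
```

items starts as [8, 3, 16, 2, 4, 18] (length 6). The slice items[1:3] covers indices [1, 2] with values [3, 16]. Replacing that slice with [57] (different length) produces [8, 57, 2, 4, 18].

[8, 57, 2, 4, 18]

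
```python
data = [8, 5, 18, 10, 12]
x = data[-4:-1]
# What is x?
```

data has length 5. The slice data[-4:-1] selects indices [1, 2, 3] (1->5, 2->18, 3->10), giving [5, 18, 10].

[5, 18, 10]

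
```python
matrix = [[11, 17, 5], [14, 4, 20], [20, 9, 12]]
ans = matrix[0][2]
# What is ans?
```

matrix[0] = [11, 17, 5]. Taking column 2 of that row yields 5.

5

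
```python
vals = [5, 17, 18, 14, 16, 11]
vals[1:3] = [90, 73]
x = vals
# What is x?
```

vals starts as [5, 17, 18, 14, 16, 11] (length 6). The slice vals[1:3] covers indices [1, 2] with values [17, 18]. Replacing that slice with [90, 73] (same length) produces [5, 90, 73, 14, 16, 11].

[5, 90, 73, 14, 16, 11]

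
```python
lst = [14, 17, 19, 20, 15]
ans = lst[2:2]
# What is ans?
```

lst has length 5. The slice lst[2:2] resolves to an empty index range, so the result is [].

[]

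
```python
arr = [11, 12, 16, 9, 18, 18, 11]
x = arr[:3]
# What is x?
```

arr has length 7. The slice arr[:3] selects indices [0, 1, 2] (0->11, 1->12, 2->16), giving [11, 12, 16].

[11, 12, 16]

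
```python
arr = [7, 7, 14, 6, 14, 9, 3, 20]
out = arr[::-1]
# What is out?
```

arr has length 8. The slice arr[::-1] selects indices [7, 6, 5, 4, 3, 2, 1, 0] (7->20, 6->3, 5->9, 4->14, 3->6, 2->14, 1->7, 0->7), giving [20, 3, 9, 14, 6, 14, 7, 7].

[20, 3, 9, 14, 6, 14, 7, 7]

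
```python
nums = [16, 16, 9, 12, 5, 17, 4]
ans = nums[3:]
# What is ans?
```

nums has length 7. The slice nums[3:] selects indices [3, 4, 5, 6] (3->12, 4->5, 5->17, 6->4), giving [12, 5, 17, 4].

[12, 5, 17, 4]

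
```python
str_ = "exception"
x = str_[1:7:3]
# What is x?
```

str_ has length 9. The slice str_[1:7:3] selects indices [1, 4] (1->'x', 4->'p'), giving 'xp'.

'xp'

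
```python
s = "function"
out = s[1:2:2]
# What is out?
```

s has length 8. The slice s[1:2:2] selects indices [1] (1->'u'), giving 'u'.

'u'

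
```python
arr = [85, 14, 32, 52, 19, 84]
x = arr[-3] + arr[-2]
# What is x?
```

arr has length 6. Negative index -3 maps to positive index 6 + (-3) = 3. arr[3] = 52.
arr has length 6. Negative index -2 maps to positive index 6 + (-2) = 4. arr[4] = 19.
Sum: 52 + 19 = 71.

71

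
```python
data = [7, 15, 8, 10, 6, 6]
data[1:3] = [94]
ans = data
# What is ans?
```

data starts as [7, 15, 8, 10, 6, 6] (length 6). The slice data[1:3] covers indices [1, 2] with values [15, 8]. Replacing that slice with [94] (different length) produces [7, 94, 10, 6, 6].

[7, 94, 10, 6, 6]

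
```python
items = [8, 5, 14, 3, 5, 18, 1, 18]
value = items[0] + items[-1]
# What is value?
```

items has length 8. items[0] = 8.
items has length 8. Negative index -1 maps to positive index 8 + (-1) = 7. items[7] = 18.
Sum: 8 + 18 = 26.

26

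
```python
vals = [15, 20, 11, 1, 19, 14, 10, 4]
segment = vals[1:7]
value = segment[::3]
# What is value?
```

vals has length 8. The slice vals[1:7] selects indices [1, 2, 3, 4, 5, 6] (1->20, 2->11, 3->1, 4->19, 5->14, 6->10), giving [20, 11, 1, 19, 14, 10]. So segment = [20, 11, 1, 19, 14, 10]. segment has length 6. The slice segment[::3] selects indices [0, 3] (0->20, 3->19), giving [20, 19].

[20, 19]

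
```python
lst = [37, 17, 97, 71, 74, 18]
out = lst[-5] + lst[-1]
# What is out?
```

lst has length 6. Negative index -5 maps to positive index 6 + (-5) = 1. lst[1] = 17.
lst has length 6. Negative index -1 maps to positive index 6 + (-1) = 5. lst[5] = 18.
Sum: 17 + 18 = 35.

35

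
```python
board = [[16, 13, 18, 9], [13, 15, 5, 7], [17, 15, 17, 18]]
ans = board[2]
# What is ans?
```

board has 3 rows. Row 2 is [17, 15, 17, 18].

[17, 15, 17, 18]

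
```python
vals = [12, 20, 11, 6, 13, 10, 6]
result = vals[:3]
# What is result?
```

vals has length 7. The slice vals[:3] selects indices [0, 1, 2] (0->12, 1->20, 2->11), giving [12, 20, 11].

[12, 20, 11]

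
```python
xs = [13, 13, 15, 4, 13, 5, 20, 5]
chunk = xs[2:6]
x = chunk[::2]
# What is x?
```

xs has length 8. The slice xs[2:6] selects indices [2, 3, 4, 5] (2->15, 3->4, 4->13, 5->5), giving [15, 4, 13, 5]. So chunk = [15, 4, 13, 5]. chunk has length 4. The slice chunk[::2] selects indices [0, 2] (0->15, 2->13), giving [15, 13].

[15, 13]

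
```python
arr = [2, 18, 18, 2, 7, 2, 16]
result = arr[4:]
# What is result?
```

arr has length 7. The slice arr[4:] selects indices [4, 5, 6] (4->7, 5->2, 6->16), giving [7, 2, 16].

[7, 2, 16]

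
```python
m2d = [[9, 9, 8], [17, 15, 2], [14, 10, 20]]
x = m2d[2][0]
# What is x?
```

m2d[2] = [14, 10, 20]. Taking column 0 of that row yields 14.

14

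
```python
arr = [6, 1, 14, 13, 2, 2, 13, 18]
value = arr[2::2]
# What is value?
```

arr has length 8. The slice arr[2::2] selects indices [2, 4, 6] (2->14, 4->2, 6->13), giving [14, 2, 13].

[14, 2, 13]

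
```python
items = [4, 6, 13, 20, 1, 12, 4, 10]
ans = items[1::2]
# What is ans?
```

items has length 8. The slice items[1::2] selects indices [1, 3, 5, 7] (1->6, 3->20, 5->12, 7->10), giving [6, 20, 12, 10].

[6, 20, 12, 10]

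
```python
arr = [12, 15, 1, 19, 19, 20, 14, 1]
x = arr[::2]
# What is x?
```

arr has length 8. The slice arr[::2] selects indices [0, 2, 4, 6] (0->12, 2->1, 4->19, 6->14), giving [12, 1, 19, 14].

[12, 1, 19, 14]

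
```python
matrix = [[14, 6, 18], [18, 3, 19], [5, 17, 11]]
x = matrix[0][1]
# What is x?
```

matrix[0] = [14, 6, 18]. Taking column 1 of that row yields 6.

6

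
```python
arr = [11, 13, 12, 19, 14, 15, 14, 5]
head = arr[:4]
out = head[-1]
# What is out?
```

arr has length 8. The slice arr[:4] selects indices [0, 1, 2, 3] (0->11, 1->13, 2->12, 3->19), giving [11, 13, 12, 19]. So head = [11, 13, 12, 19]. Then head[-1] = 19.

19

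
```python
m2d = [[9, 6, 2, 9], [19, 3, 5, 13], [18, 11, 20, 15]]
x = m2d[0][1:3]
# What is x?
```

m2d[0] = [9, 6, 2, 9]. m2d[0] has length 4. The slice m2d[0][1:3] selects indices [1, 2] (1->6, 2->2), giving [6, 2].

[6, 2]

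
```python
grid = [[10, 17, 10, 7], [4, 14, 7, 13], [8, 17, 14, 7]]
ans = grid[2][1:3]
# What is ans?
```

grid[2] = [8, 17, 14, 7]. grid[2] has length 4. The slice grid[2][1:3] selects indices [1, 2] (1->17, 2->14), giving [17, 14].

[17, 14]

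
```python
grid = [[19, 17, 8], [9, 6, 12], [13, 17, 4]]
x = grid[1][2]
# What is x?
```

grid[1] = [9, 6, 12]. Taking column 2 of that row yields 12.

12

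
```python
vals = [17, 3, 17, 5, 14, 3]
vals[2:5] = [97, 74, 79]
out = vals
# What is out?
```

vals starts as [17, 3, 17, 5, 14, 3] (length 6). The slice vals[2:5] covers indices [2, 3, 4] with values [17, 5, 14]. Replacing that slice with [97, 74, 79] (same length) produces [17, 3, 97, 74, 79, 3].

[17, 3, 97, 74, 79, 3]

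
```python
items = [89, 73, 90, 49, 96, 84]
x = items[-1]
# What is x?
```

items has length 6. Negative index -1 maps to positive index 6 + (-1) = 5. items[5] = 84.

84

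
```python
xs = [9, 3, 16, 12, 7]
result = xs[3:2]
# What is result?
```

xs has length 5. The slice xs[3:2] resolves to an empty index range, so the result is [].

[]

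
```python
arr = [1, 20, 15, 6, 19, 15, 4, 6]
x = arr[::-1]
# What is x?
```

arr has length 8. The slice arr[::-1] selects indices [7, 6, 5, 4, 3, 2, 1, 0] (7->6, 6->4, 5->15, 4->19, 3->6, 2->15, 1->20, 0->1), giving [6, 4, 15, 19, 6, 15, 20, 1].

[6, 4, 15, 19, 6, 15, 20, 1]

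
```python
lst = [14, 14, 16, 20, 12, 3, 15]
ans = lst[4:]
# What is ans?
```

lst has length 7. The slice lst[4:] selects indices [4, 5, 6] (4->12, 5->3, 6->15), giving [12, 3, 15].

[12, 3, 15]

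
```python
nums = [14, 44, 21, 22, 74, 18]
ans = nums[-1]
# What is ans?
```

nums has length 6. Negative index -1 maps to positive index 6 + (-1) = 5. nums[5] = 18.

18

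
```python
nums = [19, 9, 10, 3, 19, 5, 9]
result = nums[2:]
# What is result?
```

nums has length 7. The slice nums[2:] selects indices [2, 3, 4, 5, 6] (2->10, 3->3, 4->19, 5->5, 6->9), giving [10, 3, 19, 5, 9].

[10, 3, 19, 5, 9]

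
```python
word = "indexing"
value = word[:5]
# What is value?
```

word has length 8. The slice word[:5] selects indices [0, 1, 2, 3, 4] (0->'i', 1->'n', 2->'d', 3->'e', 4->'x'), giving 'index'.

'index'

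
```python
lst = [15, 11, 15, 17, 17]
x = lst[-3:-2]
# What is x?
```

lst has length 5. The slice lst[-3:-2] selects indices [2] (2->15), giving [15].

[15]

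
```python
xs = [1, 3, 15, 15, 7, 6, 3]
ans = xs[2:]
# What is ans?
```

xs has length 7. The slice xs[2:] selects indices [2, 3, 4, 5, 6] (2->15, 3->15, 4->7, 5->6, 6->3), giving [15, 15, 7, 6, 3].

[15, 15, 7, 6, 3]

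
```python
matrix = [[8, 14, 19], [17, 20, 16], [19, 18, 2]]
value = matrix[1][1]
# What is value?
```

matrix[1] = [17, 20, 16]. Taking column 1 of that row yields 20.

20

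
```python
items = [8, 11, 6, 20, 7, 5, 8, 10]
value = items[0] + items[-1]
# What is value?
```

items has length 8. items[0] = 8.
items has length 8. Negative index -1 maps to positive index 8 + (-1) = 7. items[7] = 10.
Sum: 8 + 10 = 18.

18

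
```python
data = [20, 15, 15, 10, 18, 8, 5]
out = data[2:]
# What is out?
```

data has length 7. The slice data[2:] selects indices [2, 3, 4, 5, 6] (2->15, 3->10, 4->18, 5->8, 6->5), giving [15, 10, 18, 8, 5].

[15, 10, 18, 8, 5]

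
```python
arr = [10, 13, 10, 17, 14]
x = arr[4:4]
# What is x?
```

arr has length 5. The slice arr[4:4] resolves to an empty index range, so the result is [].

[]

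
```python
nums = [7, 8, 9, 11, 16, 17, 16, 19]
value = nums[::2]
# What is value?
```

nums has length 8. The slice nums[::2] selects indices [0, 2, 4, 6] (0->7, 2->9, 4->16, 6->16), giving [7, 9, 16, 16].

[7, 9, 16, 16]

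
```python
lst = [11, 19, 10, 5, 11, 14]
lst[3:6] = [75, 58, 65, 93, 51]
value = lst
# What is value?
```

lst starts as [11, 19, 10, 5, 11, 14] (length 6). The slice lst[3:6] covers indices [3, 4, 5] with values [5, 11, 14]. Replacing that slice with [75, 58, 65, 93, 51] (different length) produces [11, 19, 10, 75, 58, 65, 93, 51].

[11, 19, 10, 75, 58, 65, 93, 51]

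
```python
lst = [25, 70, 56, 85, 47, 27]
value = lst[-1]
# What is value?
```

lst has length 6. Negative index -1 maps to positive index 6 + (-1) = 5. lst[5] = 27.

27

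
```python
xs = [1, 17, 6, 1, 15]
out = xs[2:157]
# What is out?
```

xs has length 5. The slice xs[2:157] selects indices [2, 3, 4] (2->6, 3->1, 4->15), giving [6, 1, 15].

[6, 1, 15]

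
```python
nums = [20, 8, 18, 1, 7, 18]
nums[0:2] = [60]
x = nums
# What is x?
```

nums starts as [20, 8, 18, 1, 7, 18] (length 6). The slice nums[0:2] covers indices [0, 1] with values [20, 8]. Replacing that slice with [60] (different length) produces [60, 18, 1, 7, 18].

[60, 18, 1, 7, 18]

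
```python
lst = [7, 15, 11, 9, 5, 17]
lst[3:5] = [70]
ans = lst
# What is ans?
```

lst starts as [7, 15, 11, 9, 5, 17] (length 6). The slice lst[3:5] covers indices [3, 4] with values [9, 5]. Replacing that slice with [70] (different length) produces [7, 15, 11, 70, 17].

[7, 15, 11, 70, 17]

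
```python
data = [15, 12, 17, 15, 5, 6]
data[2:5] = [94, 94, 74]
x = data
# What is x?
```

data starts as [15, 12, 17, 15, 5, 6] (length 6). The slice data[2:5] covers indices [2, 3, 4] with values [17, 15, 5]. Replacing that slice with [94, 94, 74] (same length) produces [15, 12, 94, 94, 74, 6].

[15, 12, 94, 94, 74, 6]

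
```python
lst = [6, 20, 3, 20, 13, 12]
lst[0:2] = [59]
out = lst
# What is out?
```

lst starts as [6, 20, 3, 20, 13, 12] (length 6). The slice lst[0:2] covers indices [0, 1] with values [6, 20]. Replacing that slice with [59] (different length) produces [59, 3, 20, 13, 12].

[59, 3, 20, 13, 12]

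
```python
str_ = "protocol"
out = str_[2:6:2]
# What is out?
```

str_ has length 8. The slice str_[2:6:2] selects indices [2, 4] (2->'o', 4->'o'), giving 'oo'.

'oo'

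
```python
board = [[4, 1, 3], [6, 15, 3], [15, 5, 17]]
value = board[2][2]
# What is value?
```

board[2] = [15, 5, 17]. Taking column 2 of that row yields 17.

17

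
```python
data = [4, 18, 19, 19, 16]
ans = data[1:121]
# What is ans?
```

data has length 5. The slice data[1:121] selects indices [1, 2, 3, 4] (1->18, 2->19, 3->19, 4->16), giving [18, 19, 19, 16].

[18, 19, 19, 16]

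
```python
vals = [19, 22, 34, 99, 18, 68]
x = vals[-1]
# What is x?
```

vals has length 6. Negative index -1 maps to positive index 6 + (-1) = 5. vals[5] = 68.

68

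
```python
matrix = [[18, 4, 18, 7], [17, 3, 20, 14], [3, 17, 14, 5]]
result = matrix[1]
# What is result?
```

matrix has 3 rows. Row 1 is [17, 3, 20, 14].

[17, 3, 20, 14]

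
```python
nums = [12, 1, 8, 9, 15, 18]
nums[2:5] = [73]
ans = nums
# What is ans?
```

nums starts as [12, 1, 8, 9, 15, 18] (length 6). The slice nums[2:5] covers indices [2, 3, 4] with values [8, 9, 15]. Replacing that slice with [73] (different length) produces [12, 1, 73, 18].

[12, 1, 73, 18]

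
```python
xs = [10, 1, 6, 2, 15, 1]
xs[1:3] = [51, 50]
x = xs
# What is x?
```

xs starts as [10, 1, 6, 2, 15, 1] (length 6). The slice xs[1:3] covers indices [1, 2] with values [1, 6]. Replacing that slice with [51, 50] (same length) produces [10, 51, 50, 2, 15, 1].

[10, 51, 50, 2, 15, 1]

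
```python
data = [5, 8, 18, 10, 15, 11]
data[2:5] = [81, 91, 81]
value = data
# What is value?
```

data starts as [5, 8, 18, 10, 15, 11] (length 6). The slice data[2:5] covers indices [2, 3, 4] with values [18, 10, 15]. Replacing that slice with [81, 91, 81] (same length) produces [5, 8, 81, 91, 81, 11].

[5, 8, 81, 91, 81, 11]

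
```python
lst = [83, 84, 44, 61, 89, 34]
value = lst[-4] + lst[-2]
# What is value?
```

lst has length 6. Negative index -4 maps to positive index 6 + (-4) = 2. lst[2] = 44.
lst has length 6. Negative index -2 maps to positive index 6 + (-2) = 4. lst[4] = 89.
Sum: 44 + 89 = 133.

133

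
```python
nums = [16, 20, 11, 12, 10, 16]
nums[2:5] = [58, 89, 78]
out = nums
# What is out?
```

nums starts as [16, 20, 11, 12, 10, 16] (length 6). The slice nums[2:5] covers indices [2, 3, 4] with values [11, 12, 10]. Replacing that slice with [58, 89, 78] (same length) produces [16, 20, 58, 89, 78, 16].

[16, 20, 58, 89, 78, 16]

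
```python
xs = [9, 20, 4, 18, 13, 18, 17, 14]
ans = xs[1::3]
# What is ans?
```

xs has length 8. The slice xs[1::3] selects indices [1, 4, 7] (1->20, 4->13, 7->14), giving [20, 13, 14].

[20, 13, 14]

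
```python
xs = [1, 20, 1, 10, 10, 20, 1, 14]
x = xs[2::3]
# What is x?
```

xs has length 8. The slice xs[2::3] selects indices [2, 5] (2->1, 5->20), giving [1, 20].

[1, 20]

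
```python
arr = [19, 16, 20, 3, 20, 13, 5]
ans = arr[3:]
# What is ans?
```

arr has length 7. The slice arr[3:] selects indices [3, 4, 5, 6] (3->3, 4->20, 5->13, 6->5), giving [3, 20, 13, 5].

[3, 20, 13, 5]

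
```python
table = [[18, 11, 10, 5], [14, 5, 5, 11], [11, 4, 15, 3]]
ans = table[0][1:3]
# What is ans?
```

table[0] = [18, 11, 10, 5]. table[0] has length 4. The slice table[0][1:3] selects indices [1, 2] (1->11, 2->10), giving [11, 10].

[11, 10]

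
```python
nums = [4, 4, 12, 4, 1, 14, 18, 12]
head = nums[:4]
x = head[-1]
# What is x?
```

nums has length 8. The slice nums[:4] selects indices [0, 1, 2, 3] (0->4, 1->4, 2->12, 3->4), giving [4, 4, 12, 4]. So head = [4, 4, 12, 4]. Then head[-1] = 4.

4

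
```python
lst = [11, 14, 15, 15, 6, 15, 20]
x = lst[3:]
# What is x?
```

lst has length 7. The slice lst[3:] selects indices [3, 4, 5, 6] (3->15, 4->6, 5->15, 6->20), giving [15, 6, 15, 20].

[15, 6, 15, 20]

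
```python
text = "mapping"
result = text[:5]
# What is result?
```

text has length 7. The slice text[:5] selects indices [0, 1, 2, 3, 4] (0->'m', 1->'a', 2->'p', 3->'p', 4->'i'), giving 'mappi'.

'mappi'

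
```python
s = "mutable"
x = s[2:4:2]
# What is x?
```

s has length 7. The slice s[2:4:2] selects indices [2] (2->'t'), giving 't'.

't'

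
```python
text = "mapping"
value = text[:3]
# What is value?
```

text has length 7. The slice text[:3] selects indices [0, 1, 2] (0->'m', 1->'a', 2->'p'), giving 'map'.

'map'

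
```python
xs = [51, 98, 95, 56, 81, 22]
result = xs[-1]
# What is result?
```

xs has length 6. Negative index -1 maps to positive index 6 + (-1) = 5. xs[5] = 22.

22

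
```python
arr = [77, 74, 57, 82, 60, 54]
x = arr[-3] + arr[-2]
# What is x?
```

arr has length 6. Negative index -3 maps to positive index 6 + (-3) = 3. arr[3] = 82.
arr has length 6. Negative index -2 maps to positive index 6 + (-2) = 4. arr[4] = 60.
Sum: 82 + 60 = 142.

142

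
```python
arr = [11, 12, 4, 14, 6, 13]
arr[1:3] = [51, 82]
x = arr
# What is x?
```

arr starts as [11, 12, 4, 14, 6, 13] (length 6). The slice arr[1:3] covers indices [1, 2] with values [12, 4]. Replacing that slice with [51, 82] (same length) produces [11, 51, 82, 14, 6, 13].

[11, 51, 82, 14, 6, 13]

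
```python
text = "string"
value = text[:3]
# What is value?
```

text has length 6. The slice text[:3] selects indices [0, 1, 2] (0->'s', 1->'t', 2->'r'), giving 'str'.

'str'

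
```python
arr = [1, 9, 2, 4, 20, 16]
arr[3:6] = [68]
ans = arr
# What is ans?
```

arr starts as [1, 9, 2, 4, 20, 16] (length 6). The slice arr[3:6] covers indices [3, 4, 5] with values [4, 20, 16]. Replacing that slice with [68] (different length) produces [1, 9, 2, 68].

[1, 9, 2, 68]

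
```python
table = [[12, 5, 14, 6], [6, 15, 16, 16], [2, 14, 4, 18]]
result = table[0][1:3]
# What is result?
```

table[0] = [12, 5, 14, 6]. table[0] has length 4. The slice table[0][1:3] selects indices [1, 2] (1->5, 2->14), giving [5, 14].

[5, 14]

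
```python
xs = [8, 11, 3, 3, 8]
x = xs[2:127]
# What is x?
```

xs has length 5. The slice xs[2:127] selects indices [2, 3, 4] (2->3, 3->3, 4->8), giving [3, 3, 8].

[3, 3, 8]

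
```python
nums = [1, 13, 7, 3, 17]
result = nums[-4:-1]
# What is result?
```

nums has length 5. The slice nums[-4:-1] selects indices [1, 2, 3] (1->13, 2->7, 3->3), giving [13, 7, 3].

[13, 7, 3]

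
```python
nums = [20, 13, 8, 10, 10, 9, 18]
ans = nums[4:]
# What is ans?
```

nums has length 7. The slice nums[4:] selects indices [4, 5, 6] (4->10, 5->9, 6->18), giving [10, 9, 18].

[10, 9, 18]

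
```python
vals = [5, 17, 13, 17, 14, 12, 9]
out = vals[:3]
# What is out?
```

vals has length 7. The slice vals[:3] selects indices [0, 1, 2] (0->5, 1->17, 2->13), giving [5, 17, 13].

[5, 17, 13]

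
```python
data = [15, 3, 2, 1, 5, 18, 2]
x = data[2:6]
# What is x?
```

data has length 7. The slice data[2:6] selects indices [2, 3, 4, 5] (2->2, 3->1, 4->5, 5->18), giving [2, 1, 5, 18].

[2, 1, 5, 18]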